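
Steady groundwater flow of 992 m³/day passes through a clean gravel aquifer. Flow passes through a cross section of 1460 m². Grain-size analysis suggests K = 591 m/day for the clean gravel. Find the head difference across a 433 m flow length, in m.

From Q = K·A·i, i = Q / (K·A) = 992 / (591.0 × 1460) = 0.001150.
Head loss Δh = i · L = 0.001150 × 433 = 0.4978 m.

0.498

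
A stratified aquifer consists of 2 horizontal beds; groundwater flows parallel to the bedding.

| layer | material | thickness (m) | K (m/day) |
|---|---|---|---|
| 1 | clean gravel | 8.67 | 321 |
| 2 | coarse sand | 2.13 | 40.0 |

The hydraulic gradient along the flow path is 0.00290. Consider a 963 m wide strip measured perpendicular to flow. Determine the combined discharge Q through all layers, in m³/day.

8010

Flow is parallel to layering, so each bed carries its own Darcy discharge and the transmissivities add.
Σ(K_i·b_i) = 321×8.67 + 40.0×2.13 = 2868 m²/day.
Hydraulic gradient i = 0.00290.
Q = Σ(K_i·b_i) · W · i = 2868 × 963 × 0.002900 = 8010 m³/day.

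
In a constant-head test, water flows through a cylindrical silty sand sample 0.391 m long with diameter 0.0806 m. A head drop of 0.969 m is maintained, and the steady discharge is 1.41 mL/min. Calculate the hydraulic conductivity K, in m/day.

Cross-sectional area A = π·(d/2)² = π × (0.0806/2)² = 0.005102 m².
Convert discharge: 1.41 mL/min = 2.350e-08 m³/s.
Darcy's law rearranged: K = Q·L / (A·Δh) = 2.350e-08 × 0.391 / (0.005102 × 0.969) = 1.858e-06 m/s = 0.1606 m/day.

0.161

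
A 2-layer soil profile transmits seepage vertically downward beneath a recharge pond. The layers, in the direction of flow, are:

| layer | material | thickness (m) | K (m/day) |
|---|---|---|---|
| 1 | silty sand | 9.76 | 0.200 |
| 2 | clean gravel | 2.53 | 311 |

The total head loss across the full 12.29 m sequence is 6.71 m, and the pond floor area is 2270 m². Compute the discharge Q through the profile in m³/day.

Flow is perpendicular to layering, so the layers act in series and the equivalent K is the thickness-weighted harmonic mean.
Total thickness L = 9.76 + 2.53 = 12.29 m.
Σ(b_i/K_i) = 9.76/0.200 + 2.53/311 = 48.81 d.
K_eq = L / Σ(b_i/K_i) = 12.29 / 48.81 = 0.2518 m/day.
Q = K_eq · A · (Δh/L) = 0.2518 × 2270 × (6.71/12.29) = 312.1 m³/day.

312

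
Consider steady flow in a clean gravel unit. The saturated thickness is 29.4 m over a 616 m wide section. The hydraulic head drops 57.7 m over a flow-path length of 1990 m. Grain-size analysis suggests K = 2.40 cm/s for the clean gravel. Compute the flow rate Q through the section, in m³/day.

1.09e+06

Convert K: 2.40 cm/s × 864 = 2074 m/day.
Cross-sectional area A = 616 × 29.4 = 18110 m².
Hydraulic gradient i = Δh / L = 57.7 / 1990 = 0.02899.
Darcy's law: Q = K · A · i = 2074 × 18110 × 0.02899 = 1.089e+06 m³/day.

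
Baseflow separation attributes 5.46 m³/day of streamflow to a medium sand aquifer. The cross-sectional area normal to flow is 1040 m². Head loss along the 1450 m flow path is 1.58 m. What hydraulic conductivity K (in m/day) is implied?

4.82

Hydraulic gradient i = Δh / L = 1.58 / 1450 = 0.001090.
From Q = K·A·i, K = Q / (A·i) = 5.46 / (1040 × 0.001090) = 4.818 m/day.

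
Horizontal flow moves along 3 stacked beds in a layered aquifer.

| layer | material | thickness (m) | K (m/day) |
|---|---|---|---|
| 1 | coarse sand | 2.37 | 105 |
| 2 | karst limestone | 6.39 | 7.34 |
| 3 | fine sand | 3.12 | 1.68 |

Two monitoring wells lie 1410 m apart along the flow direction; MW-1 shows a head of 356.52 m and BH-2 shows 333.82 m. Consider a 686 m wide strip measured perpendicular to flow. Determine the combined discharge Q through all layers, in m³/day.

Flow is parallel to layering, so each bed carries its own Darcy discharge and the transmissivities add.
Σ(K_i·b_i) = 105×2.37 + 7.34×6.39 + 1.68×3.12 = 301.0 m²/day.
Hydraulic gradient i = (356.52 − 333.82) / 1410 = 22.7 / 1410 = 0.01610.
Q = Σ(K_i·b_i) · W · i = 301.0 × 686 × 0.01610 = 3324 m³/day.

3320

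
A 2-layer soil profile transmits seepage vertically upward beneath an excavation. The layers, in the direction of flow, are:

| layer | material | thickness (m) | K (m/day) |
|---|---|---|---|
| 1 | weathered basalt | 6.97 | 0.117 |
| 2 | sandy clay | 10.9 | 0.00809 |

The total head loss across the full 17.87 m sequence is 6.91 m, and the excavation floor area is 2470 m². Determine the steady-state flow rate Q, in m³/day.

Flow is perpendicular to layering, so the layers act in series and the equivalent K is the thickness-weighted harmonic mean.
Total thickness L = 6.97 + 10.9 = 17.87 m.
Σ(b_i/K_i) = 6.97/0.117 + 10.9/0.00809 = 1407 d.
K_eq = L / Σ(b_i/K_i) = 17.87 / 1407 = 0.01270 m/day.
Q = K_eq · A · (Δh/L) = 0.01270 × 2470 × (6.91/17.87) = 12.13 m³/day.

12.1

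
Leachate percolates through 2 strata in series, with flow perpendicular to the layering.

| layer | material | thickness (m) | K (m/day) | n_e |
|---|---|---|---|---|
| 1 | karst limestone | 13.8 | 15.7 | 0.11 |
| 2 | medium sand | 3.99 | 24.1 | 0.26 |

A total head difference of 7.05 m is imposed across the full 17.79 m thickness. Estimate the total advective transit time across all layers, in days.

With flow normal to the layers, continuity requires the same specific discharge q through every layer.
Σ(b_i/K_i) = 13.8/15.7 + 3.99/24.1 = 1.045 d.
q = Δh / Σ(b_i/K_i) = 7.05 / 1.045 = 6.749 m/day.
In each layer the seepage velocity is v_i = q/n_i, so the layer transit time is t_i = b_i·n_i / q:
  layer 1 (karst limestone): t_1 = 13.8 × 0.11 / 6.749 = 0.2249 d
  layer 2 (medium sand): t_2 = 3.99 × 0.26 / 6.749 = 0.1537 d
Total t = Σ t_i = 0.3786 days.

0.379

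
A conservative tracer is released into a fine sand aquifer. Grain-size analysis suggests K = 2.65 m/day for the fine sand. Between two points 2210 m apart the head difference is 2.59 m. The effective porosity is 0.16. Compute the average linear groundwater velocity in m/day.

0.0194

Hydraulic gradient i = Δh / L = 2.59 / 2210 = 0.001172.
Darcy flux q = K · i = 2.650 × 0.001172 = 0.003106 m/day.
Seepage velocity v = q / n_e = 0.003106 / 0.16 = 0.01941 m/day.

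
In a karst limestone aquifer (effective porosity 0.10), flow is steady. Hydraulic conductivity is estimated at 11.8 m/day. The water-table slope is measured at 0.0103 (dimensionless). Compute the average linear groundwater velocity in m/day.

1.22

Hydraulic gradient i = 0.0103.
Darcy flux q = K · i = 11.80 × 0.01030 = 0.1215 m/day.
Seepage velocity v = q / n_e = 0.1215 / 0.10 = 1.215 m/day.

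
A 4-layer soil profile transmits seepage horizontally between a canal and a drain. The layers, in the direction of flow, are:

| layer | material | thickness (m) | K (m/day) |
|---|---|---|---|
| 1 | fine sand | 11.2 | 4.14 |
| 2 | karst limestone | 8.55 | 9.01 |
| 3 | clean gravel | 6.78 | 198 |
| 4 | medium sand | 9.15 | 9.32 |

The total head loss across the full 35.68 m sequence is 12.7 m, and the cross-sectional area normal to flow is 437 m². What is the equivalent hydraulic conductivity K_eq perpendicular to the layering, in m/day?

7.64

Flow is perpendicular to layering, so the layers act in series and the equivalent K is the thickness-weighted harmonic mean.
Total thickness L = 11.2 + 8.55 + 6.78 + 9.15 = 35.68 m.
Σ(b_i/K_i) = 11.2/4.14 + 8.55/9.01 + 6.78/198 + 9.15/9.32 = 4.670 d.
K_eq = L / Σ(b_i/K_i) = 35.68 / 4.670 = 7.640 m/day.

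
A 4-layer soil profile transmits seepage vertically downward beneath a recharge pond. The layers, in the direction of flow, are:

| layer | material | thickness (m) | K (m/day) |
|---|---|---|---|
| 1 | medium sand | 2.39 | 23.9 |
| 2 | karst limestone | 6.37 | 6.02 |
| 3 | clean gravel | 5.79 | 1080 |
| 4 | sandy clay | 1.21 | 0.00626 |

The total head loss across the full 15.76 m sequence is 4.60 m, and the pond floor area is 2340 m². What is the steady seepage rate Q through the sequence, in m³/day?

Flow is perpendicular to layering, so the layers act in series and the equivalent K is the thickness-weighted harmonic mean.
Total thickness L = 2.39 + 6.37 + 5.79 + 1.21 = 15.76 m.
Σ(b_i/K_i) = 2.39/23.9 + 6.37/6.02 + 5.79/1080 + 1.21/0.00626 = 194.5 d.
K_eq = L / Σ(b_i/K_i) = 15.76 / 194.5 = 0.08105 m/day.
Q = K_eq · A · (Δh/L) = 0.08105 × 2340 × (4.60/15.76) = 55.35 m³/day.

55.4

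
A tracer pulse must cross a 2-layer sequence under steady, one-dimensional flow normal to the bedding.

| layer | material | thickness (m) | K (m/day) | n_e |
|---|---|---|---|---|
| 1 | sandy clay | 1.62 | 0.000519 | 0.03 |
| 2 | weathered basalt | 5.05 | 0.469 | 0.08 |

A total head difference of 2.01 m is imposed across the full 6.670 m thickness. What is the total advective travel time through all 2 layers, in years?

1.93

With flow normal to the layers, continuity requires the same specific discharge q through every layer.
Σ(b_i/K_i) = 1.62/0.000519 + 5.05/0.469 = 3132 d.
q = Δh / Σ(b_i/K_i) = 2.01 / 3132 = 0.0006417 m/day.
In each layer the seepage velocity is v_i = q/n_i, so the layer transit time is t_i = b_i·n_i / q:
  layer 1 (sandy clay): t_1 = 1.62 × 0.03 / 0.0006417 = 75.73 d
  layer 2 (weathered basalt): t_2 = 5.05 × 0.08 / 0.0006417 = 629.5 d
Total t = Σ t_i = 705.3 days = 1.931 years.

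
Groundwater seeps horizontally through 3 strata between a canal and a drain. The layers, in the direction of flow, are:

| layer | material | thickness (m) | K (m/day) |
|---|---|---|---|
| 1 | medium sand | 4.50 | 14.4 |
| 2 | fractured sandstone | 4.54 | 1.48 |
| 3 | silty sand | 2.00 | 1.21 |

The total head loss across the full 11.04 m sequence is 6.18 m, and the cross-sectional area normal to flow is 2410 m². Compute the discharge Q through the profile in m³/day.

Flow is perpendicular to layering, so the layers act in series and the equivalent K is the thickness-weighted harmonic mean.
Total thickness L = 4.50 + 4.54 + 2.00 = 11.04 m.
Σ(b_i/K_i) = 4.50/14.4 + 4.54/1.48 + 2.00/1.21 = 5.033 d.
K_eq = L / Σ(b_i/K_i) = 11.04 / 5.033 = 2.194 m/day.
Q = K_eq · A · (Δh/L) = 2.194 × 2410 × (6.18/11.04) = 2959 m³/day.

2960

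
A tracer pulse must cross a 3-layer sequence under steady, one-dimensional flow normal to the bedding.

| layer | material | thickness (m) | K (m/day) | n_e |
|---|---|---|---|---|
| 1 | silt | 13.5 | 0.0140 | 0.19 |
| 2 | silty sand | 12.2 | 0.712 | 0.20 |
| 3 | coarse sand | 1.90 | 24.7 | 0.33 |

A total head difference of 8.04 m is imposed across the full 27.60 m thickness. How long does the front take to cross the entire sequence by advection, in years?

1.88

With flow normal to the layers, continuity requires the same specific discharge q through every layer.
Σ(b_i/K_i) = 13.5/0.0140 + 12.2/0.712 + 1.90/24.7 = 981.5 d.
q = Δh / Σ(b_i/K_i) = 8.04 / 981.5 = 0.008192 m/day.
In each layer the seepage velocity is v_i = q/n_i, so the layer transit time is t_i = b_i·n_i / q:
  layer 1 (silt): t_1 = 13.5 × 0.19 / 0.008192 = 313.1 d
  layer 2 (silty sand): t_2 = 12.2 × 0.20 / 0.008192 = 297.9 d
  layer 3 (coarse sand): t_3 = 1.90 × 0.33 / 0.008192 = 76.54 d
Total t = Σ t_i = 687.5 days = 1.882 years.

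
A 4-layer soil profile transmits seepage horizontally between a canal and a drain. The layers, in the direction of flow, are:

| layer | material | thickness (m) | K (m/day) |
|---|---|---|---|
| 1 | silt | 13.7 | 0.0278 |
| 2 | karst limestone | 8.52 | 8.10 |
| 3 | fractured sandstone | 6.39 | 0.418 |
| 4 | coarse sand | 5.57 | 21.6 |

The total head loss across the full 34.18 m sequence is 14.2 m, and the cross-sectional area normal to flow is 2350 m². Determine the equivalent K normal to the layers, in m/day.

Flow is perpendicular to layering, so the layers act in series and the equivalent K is the thickness-weighted harmonic mean.
Total thickness L = 13.7 + 8.52 + 6.39 + 5.57 = 34.18 m.
Σ(b_i/K_i) = 13.7/0.0278 + 8.52/8.10 + 6.39/0.418 + 5.57/21.6 = 509.4 d.
K_eq = L / Σ(b_i/K_i) = 34.18 / 509.4 = 0.06710 m/day.

0.0671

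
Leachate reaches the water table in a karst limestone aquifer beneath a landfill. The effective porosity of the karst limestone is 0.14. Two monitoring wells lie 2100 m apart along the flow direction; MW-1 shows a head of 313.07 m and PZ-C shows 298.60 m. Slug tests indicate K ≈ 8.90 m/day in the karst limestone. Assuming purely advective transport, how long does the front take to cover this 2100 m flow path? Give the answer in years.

Hydraulic gradient i = (313.07 − 298.60) / 2100 = 14.47 / 2100 = 0.006890.
Darcy flux q = K · i = 8.900 × 0.006890 = 0.06133 m/day.
Seepage velocity v = q / n_e = 0.06133 / 0.14 = 0.4380 m/day.
Travel time t = L / v = 2100 / 0.4380 = 4794 days = 13.13 years.

13.1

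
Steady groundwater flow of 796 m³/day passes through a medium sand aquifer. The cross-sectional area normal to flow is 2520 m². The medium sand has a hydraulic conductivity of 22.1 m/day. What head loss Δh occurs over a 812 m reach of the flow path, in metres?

11.6

From Q = K·A·i, i = Q / (K·A) = 796 / (22.10 × 2520) = 0.01429.
Head loss Δh = i · L = 0.01429 × 812 = 11.61 m.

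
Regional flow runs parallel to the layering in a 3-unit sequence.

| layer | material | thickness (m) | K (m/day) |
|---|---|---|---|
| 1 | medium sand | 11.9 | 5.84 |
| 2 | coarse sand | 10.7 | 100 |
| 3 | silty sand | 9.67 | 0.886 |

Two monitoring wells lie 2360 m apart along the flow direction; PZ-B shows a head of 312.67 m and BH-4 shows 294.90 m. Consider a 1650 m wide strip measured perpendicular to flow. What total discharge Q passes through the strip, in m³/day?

14300

Flow is parallel to layering, so each bed carries its own Darcy discharge and the transmissivities add.
Σ(K_i·b_i) = 5.84×11.9 + 100×10.7 + 0.886×9.67 = 1148 m²/day.
Hydraulic gradient i = (312.67 − 294.90) / 2360 = 17.77 / 2360 = 0.007530.
Q = Σ(K_i·b_i) · W · i = 1148 × 1650 × 0.007530 = 14263 m³/day.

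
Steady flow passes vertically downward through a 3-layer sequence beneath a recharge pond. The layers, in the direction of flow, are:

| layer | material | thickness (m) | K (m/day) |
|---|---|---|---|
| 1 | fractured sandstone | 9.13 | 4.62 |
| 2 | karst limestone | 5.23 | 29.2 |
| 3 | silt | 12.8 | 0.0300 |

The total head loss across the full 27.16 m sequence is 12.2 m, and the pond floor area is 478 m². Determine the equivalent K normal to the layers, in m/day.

0.0633

Flow is perpendicular to layering, so the layers act in series and the equivalent K is the thickness-weighted harmonic mean.
Total thickness L = 9.13 + 5.23 + 12.8 = 27.16 m.
Σ(b_i/K_i) = 9.13/4.62 + 5.23/29.2 + 12.8/0.0300 = 428.8 d.
K_eq = L / Σ(b_i/K_i) = 27.16 / 428.8 = 0.06334 m/day.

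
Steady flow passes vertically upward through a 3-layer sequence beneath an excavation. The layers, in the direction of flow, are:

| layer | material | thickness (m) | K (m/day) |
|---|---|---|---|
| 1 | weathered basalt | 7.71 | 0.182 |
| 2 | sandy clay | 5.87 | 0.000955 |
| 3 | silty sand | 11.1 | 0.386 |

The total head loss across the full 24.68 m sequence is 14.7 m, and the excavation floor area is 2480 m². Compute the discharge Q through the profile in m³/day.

Flow is perpendicular to layering, so the layers act in series and the equivalent K is the thickness-weighted harmonic mean.
Total thickness L = 7.71 + 5.87 + 11.1 = 24.68 m.
Σ(b_i/K_i) = 7.71/0.182 + 5.87/0.000955 + 11.1/0.386 = 6218 d.
K_eq = L / Σ(b_i/K_i) = 24.68 / 6218 = 0.003969 m/day.
Q = K_eq · A · (Δh/L) = 0.003969 × 2480 × (14.7/24.68) = 5.863 m³/day.

5.86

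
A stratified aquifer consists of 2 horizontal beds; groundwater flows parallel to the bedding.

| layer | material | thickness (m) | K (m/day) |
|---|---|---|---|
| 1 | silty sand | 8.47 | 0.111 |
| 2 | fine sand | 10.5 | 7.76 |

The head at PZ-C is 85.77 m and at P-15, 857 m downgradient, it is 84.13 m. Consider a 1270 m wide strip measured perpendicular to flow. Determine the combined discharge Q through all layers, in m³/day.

Flow is parallel to layering, so each bed carries its own Darcy discharge and the transmissivities add.
Σ(K_i·b_i) = 0.111×8.47 + 7.76×10.5 = 82.42 m²/day.
Hydraulic gradient i = (85.77 − 84.13) / 857 = 1.64 / 857 = 0.001914.
Q = Σ(K_i·b_i) · W · i = 82.42 × 1270 × 0.001914 = 200.3 m³/day.

200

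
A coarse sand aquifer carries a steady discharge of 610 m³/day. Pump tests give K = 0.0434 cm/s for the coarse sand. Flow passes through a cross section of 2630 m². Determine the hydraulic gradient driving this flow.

Convert K: 0.0434 cm/s × 864 = 37.50 m/day.
From Q = K·A·i, i = Q / (K·A) = 610 / (37.50 × 2630) = 0.006185.

0.00619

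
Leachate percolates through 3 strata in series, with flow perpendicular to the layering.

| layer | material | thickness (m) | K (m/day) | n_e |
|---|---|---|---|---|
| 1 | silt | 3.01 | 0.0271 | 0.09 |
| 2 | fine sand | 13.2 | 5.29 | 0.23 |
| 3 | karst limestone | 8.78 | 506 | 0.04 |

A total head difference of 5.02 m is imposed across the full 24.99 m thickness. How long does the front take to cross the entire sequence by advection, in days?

With flow normal to the layers, continuity requires the same specific discharge q through every layer.
Σ(b_i/K_i) = 3.01/0.0271 + 13.2/5.29 + 8.78/506 = 113.6 d.
q = Δh / Σ(b_i/K_i) = 5.02 / 113.6 = 0.04420 m/day.
In each layer the seepage velocity is v_i = q/n_i, so the layer transit time is t_i = b_i·n_i / q:
  layer 1 (silt): t_1 = 3.01 × 0.09 / 0.04420 = 6.129 d
  layer 2 (fine sand): t_2 = 13.2 × 0.23 / 0.04420 = 68.69 d
  layer 3 (karst limestone): t_3 = 8.78 × 0.04 / 0.04420 = 7.946 d
Total t = Σ t_i = 82.77 days.

82.8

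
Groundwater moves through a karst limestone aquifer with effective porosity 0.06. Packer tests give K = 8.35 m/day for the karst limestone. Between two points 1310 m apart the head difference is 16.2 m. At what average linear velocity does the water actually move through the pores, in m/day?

Hydraulic gradient i = Δh / L = 16.2 / 1310 = 0.01237.
Darcy flux q = K · i = 8.350 × 0.01237 = 0.1033 m/day.
Seepage velocity v = q / n_e = 0.1033 / 0.06 = 1.721 m/day.

1.72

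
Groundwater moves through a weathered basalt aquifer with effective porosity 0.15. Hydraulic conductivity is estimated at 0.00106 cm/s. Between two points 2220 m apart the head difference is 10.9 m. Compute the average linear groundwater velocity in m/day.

Convert K: 0.00106 cm/s × 864 = 0.9158 m/day.
Hydraulic gradient i = Δh / L = 10.9 / 2220 = 0.004910.
Darcy flux q = K · i = 0.9158 × 0.004910 = 0.004497 m/day.
Seepage velocity v = q / n_e = 0.004497 / 0.15 = 0.02998 m/day.

0.0300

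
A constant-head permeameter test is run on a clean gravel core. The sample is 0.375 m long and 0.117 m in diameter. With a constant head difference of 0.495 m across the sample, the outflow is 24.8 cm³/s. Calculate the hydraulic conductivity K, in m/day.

151

Cross-sectional area A = π·(d/2)² = π × (0.117/2)² = 0.01075 m².
Convert discharge: 24.8 cm³/s = 2.480e-05 m³/s.
Darcy's law rearranged: K = Q·L / (A·Δh) = 2.480e-05 × 0.375 / (0.01075 × 0.495) = 0.001747 m/s = 151.0 m/day.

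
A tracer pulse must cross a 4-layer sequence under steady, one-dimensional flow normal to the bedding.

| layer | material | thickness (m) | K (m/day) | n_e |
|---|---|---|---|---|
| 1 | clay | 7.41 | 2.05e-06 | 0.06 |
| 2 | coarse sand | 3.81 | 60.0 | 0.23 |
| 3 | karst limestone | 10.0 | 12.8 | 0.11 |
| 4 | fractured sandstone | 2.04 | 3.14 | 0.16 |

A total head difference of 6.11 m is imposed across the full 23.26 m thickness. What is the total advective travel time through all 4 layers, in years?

4450

With flow normal to the layers, continuity requires the same specific discharge q through every layer.
Σ(b_i/K_i) = 7.41/2.05e-06 + 3.81/60.0 + 10.0/12.8 + 2.04/3.14 = 3.615e+06 d.
q = Δh / Σ(b_i/K_i) = 6.11 / 3.615e+06 = 1.690e-06 m/day.
In each layer the seepage velocity is v_i = q/n_i, so the layer transit time is t_i = b_i·n_i / q:
  layer 1 (clay): t_1 = 7.41 × 0.06 / 1.690e-06 = 2.630e+05 d
  layer 2 (coarse sand): t_2 = 3.81 × 0.23 / 1.690e-06 = 5.184e+05 d
  layer 3 (karst limestone): t_3 = 10.0 × 0.11 / 1.690e-06 = 6.508e+05 d
  layer 4 (fractured sandstone): t_4 = 2.04 × 0.16 / 1.690e-06 = 1.931e+05 d
Total t = Σ t_i = 1.625e+06 days = 4450 years.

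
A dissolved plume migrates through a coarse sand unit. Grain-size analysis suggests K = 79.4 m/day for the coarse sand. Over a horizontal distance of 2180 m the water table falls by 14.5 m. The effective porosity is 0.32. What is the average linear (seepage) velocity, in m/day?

1.65

Hydraulic gradient i = Δh / L = 14.5 / 2180 = 0.006651.
Darcy flux q = K · i = 79.40 × 0.006651 = 0.5281 m/day.
Seepage velocity v = q / n_e = 0.5281 / 0.32 = 1.650 m/day.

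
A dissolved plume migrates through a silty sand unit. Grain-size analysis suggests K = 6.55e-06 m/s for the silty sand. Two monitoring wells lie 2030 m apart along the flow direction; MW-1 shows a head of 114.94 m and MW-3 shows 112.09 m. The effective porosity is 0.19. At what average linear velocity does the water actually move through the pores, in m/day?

0.00418

Convert K: 6.55e-06 m/s × 86400 = 0.5659 m/day.
Hydraulic gradient i = (114.94 − 112.09) / 2030 = 2.85 / 2030 = 0.001404.
Darcy flux q = K · i = 0.5659 × 0.001404 = 0.0007945 m/day.
Seepage velocity v = q / n_e = 0.0007945 / 0.19 = 0.004182 m/day.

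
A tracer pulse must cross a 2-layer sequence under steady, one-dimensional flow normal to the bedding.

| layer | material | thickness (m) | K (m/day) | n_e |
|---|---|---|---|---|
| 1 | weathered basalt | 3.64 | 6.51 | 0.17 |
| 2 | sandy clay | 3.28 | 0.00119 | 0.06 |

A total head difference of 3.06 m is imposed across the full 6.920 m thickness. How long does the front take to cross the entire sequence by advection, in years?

2.01

With flow normal to the layers, continuity requires the same specific discharge q through every layer.
Σ(b_i/K_i) = 3.64/6.51 + 3.28/0.00119 = 2757 d.
q = Δh / Σ(b_i/K_i) = 3.06 / 2757 = 0.001110 m/day.
In each layer the seepage velocity is v_i = q/n_i, so the layer transit time is t_i = b_i·n_i / q:
  layer 1 (weathered basalt): t_1 = 3.64 × 0.17 / 0.001110 = 557.5 d
  layer 2 (sandy clay): t_2 = 3.28 × 0.06 / 0.001110 = 177.3 d
Total t = Σ t_i = 734.8 days = 2.012 years.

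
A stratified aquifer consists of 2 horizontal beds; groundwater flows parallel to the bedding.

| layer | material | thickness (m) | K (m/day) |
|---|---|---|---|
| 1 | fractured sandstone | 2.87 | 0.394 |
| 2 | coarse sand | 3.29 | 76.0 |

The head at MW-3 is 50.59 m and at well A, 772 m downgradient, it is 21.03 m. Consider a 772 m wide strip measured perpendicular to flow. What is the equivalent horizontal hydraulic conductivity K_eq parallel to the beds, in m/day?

Flow is parallel to layering, so each bed carries its own Darcy discharge and the transmissivities add.
Σ(K_i·b_i) = 0.394×2.87 + 76.0×3.29 = 251.2 m²/day.
Total thickness b = 6.160 m, so K_eq = Σ(K_i·b_i)/b = 40.77 m/day.

40.8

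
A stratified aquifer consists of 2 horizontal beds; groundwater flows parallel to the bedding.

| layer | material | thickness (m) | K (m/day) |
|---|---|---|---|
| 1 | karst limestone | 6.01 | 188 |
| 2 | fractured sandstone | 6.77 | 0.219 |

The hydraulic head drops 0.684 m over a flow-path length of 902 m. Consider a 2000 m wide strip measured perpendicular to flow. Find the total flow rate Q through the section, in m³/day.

Flow is parallel to layering, so each bed carries its own Darcy discharge and the transmissivities add.
Σ(K_i·b_i) = 188×6.01 + 0.219×6.77 = 1131 m²/day.
Hydraulic gradient i = Δh / L = 0.684 / 902 = 0.0007583.
Q = Σ(K_i·b_i) · W · i = 1131 × 2000 × 0.0007583 = 1716 m³/day.

1720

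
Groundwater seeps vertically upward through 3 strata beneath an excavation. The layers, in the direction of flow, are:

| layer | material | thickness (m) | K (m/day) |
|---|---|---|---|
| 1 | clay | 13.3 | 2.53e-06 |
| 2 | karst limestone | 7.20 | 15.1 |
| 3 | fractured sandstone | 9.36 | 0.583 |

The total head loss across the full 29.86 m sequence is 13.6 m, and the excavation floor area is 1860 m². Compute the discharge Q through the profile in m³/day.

0.00481

Flow is perpendicular to layering, so the layers act in series and the equivalent K is the thickness-weighted harmonic mean.
Total thickness L = 13.3 + 7.20 + 9.36 = 29.86 m.
Σ(b_i/K_i) = 13.3/2.53e-06 + 7.20/15.1 + 9.36/0.583 = 5.257e+06 d.
K_eq = L / Σ(b_i/K_i) = 29.86 / 5.257e+06 = 5.680e-06 m/day.
Q = K_eq · A · (Δh/L) = 5.680e-06 × 1860 × (13.6/29.86) = 0.004812 m³/day.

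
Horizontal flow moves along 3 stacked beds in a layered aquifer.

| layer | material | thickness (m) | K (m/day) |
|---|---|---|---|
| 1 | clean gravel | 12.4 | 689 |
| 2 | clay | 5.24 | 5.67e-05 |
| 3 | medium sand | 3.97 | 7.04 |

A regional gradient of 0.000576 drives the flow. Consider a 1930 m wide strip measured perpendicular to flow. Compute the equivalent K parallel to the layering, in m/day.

397

Flow is parallel to layering, so each bed carries its own Darcy discharge and the transmissivities add.
Σ(K_i·b_i) = 689×12.4 + 5.67e-05×5.24 + 7.04×3.97 = 8572 m²/day.
Total thickness b = 21.61 m, so K_eq = Σ(K_i·b_i)/b = 396.6 m/day.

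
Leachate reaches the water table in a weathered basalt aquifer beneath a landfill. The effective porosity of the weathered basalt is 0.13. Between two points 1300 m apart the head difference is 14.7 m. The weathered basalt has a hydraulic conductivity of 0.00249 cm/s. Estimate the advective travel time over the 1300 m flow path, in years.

19.0

Convert K: 0.00249 cm/s × 864 = 2.151 m/day.
Hydraulic gradient i = Δh / L = 14.7 / 1300 = 0.01131.
Darcy flux q = K · i = 2.151 × 0.01131 = 0.02433 m/day.
Seepage velocity v = q / n_e = 0.02433 / 0.13 = 0.1871 m/day.
Travel time t = L / v = 1300 / 0.1871 = 6947 days = 19.02 years.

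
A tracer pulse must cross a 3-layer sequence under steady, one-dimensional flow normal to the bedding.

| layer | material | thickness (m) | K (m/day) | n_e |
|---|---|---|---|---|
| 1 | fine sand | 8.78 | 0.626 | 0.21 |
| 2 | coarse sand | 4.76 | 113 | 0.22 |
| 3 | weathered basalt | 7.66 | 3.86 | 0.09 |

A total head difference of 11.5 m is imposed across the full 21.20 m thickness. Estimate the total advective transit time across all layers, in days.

5.00

With flow normal to the layers, continuity requires the same specific discharge q through every layer.
Σ(b_i/K_i) = 8.78/0.626 + 4.76/113 + 7.66/3.86 = 16.05 d.
q = Δh / Σ(b_i/K_i) = 11.5 / 16.05 = 0.7164 m/day.
In each layer the seepage velocity is v_i = q/n_i, so the layer transit time is t_i = b_i·n_i / q:
  layer 1 (fine sand): t_1 = 8.78 × 0.21 / 0.7164 = 2.574 d
  layer 2 (coarse sand): t_2 = 4.76 × 0.22 / 0.7164 = 1.462 d
  layer 3 (weathered basalt): t_3 = 7.66 × 0.09 / 0.7164 = 0.9623 d
Total t = Σ t_i = 4.998 days.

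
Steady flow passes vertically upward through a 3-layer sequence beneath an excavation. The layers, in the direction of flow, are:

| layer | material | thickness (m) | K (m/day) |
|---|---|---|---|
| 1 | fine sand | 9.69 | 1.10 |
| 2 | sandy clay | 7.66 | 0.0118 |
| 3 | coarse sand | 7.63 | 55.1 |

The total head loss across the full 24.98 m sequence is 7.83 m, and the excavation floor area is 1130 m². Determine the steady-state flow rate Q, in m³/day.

Flow is perpendicular to layering, so the layers act in series and the equivalent K is the thickness-weighted harmonic mean.
Total thickness L = 9.69 + 7.66 + 7.63 = 24.98 m.
Σ(b_i/K_i) = 9.69/1.10 + 7.66/0.0118 + 7.63/55.1 = 658.1 d.
K_eq = L / Σ(b_i/K_i) = 24.98 / 658.1 = 0.03796 m/day.
Q = K_eq · A · (Δh/L) = 0.03796 × 1130 × (7.83/24.98) = 13.44 m³/day.

13.4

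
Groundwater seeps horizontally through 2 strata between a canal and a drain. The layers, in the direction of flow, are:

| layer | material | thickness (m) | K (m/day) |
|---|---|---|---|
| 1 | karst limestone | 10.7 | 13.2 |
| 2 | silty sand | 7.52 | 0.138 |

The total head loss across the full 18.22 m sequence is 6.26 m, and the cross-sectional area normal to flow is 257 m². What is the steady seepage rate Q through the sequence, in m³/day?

29.1

Flow is perpendicular to layering, so the layers act in series and the equivalent K is the thickness-weighted harmonic mean.
Total thickness L = 10.7 + 7.52 = 18.22 m.
Σ(b_i/K_i) = 10.7/13.2 + 7.52/0.138 = 55.30 d.
K_eq = L / Σ(b_i/K_i) = 18.22 / 55.30 = 0.3295 m/day.
Q = K_eq · A · (Δh/L) = 0.3295 × 257 × (6.26/18.22) = 29.09 m³/day.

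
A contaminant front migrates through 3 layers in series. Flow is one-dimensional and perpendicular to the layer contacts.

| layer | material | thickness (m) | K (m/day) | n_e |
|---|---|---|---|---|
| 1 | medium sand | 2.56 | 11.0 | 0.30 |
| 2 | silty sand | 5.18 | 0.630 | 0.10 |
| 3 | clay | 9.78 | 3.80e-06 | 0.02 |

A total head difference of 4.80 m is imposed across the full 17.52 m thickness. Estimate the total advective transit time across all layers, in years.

With flow normal to the layers, continuity requires the same specific discharge q through every layer.
Σ(b_i/K_i) = 2.56/11.0 + 5.18/0.630 + 9.78/3.80e-06 = 2.574e+06 d.
q = Δh / Σ(b_i/K_i) = 4.80 / 2.574e+06 = 1.865e-06 m/day.
In each layer the seepage velocity is v_i = q/n_i, so the layer transit time is t_i = b_i·n_i / q:
  layer 1 (medium sand): t_1 = 2.56 × 0.30 / 1.865e-06 = 4.118e+05 d
  layer 2 (silty sand): t_2 = 5.18 × 0.10 / 1.865e-06 = 2.777e+05 d
  layer 3 (clay): t_3 = 9.78 × 0.02 / 1.865e-06 = 1.049e+05 d
Total t = Σ t_i = 7.944e+05 days = 2175 years.

2170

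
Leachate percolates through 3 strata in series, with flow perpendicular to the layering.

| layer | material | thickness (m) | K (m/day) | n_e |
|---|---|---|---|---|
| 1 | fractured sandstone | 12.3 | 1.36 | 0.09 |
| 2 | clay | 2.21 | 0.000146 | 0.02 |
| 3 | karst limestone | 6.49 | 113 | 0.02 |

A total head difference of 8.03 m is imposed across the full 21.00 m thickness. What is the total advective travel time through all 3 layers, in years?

With flow normal to the layers, continuity requires the same specific discharge q through every layer.
Σ(b_i/K_i) = 12.3/1.36 + 2.21/0.000146 + 6.49/113 = 15146 d.
q = Δh / Σ(b_i/K_i) = 8.03 / 15146 = 0.0005302 m/day.
In each layer the seepage velocity is v_i = q/n_i, so the layer transit time is t_i = b_i·n_i / q:
  layer 1 (fractured sandstone): t_1 = 12.3 × 0.09 / 0.0005302 = 2088 d
  layer 2 (clay): t_2 = 2.21 × 0.02 / 0.0005302 = 83.37 d
  layer 3 (karst limestone): t_3 = 6.49 × 0.02 / 0.0005302 = 244.8 d
Total t = Σ t_i = 2416 days = 6.615 years.

6.62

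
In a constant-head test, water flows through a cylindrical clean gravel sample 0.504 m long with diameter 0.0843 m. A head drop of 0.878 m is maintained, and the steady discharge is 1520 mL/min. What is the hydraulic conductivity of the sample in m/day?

Cross-sectional area A = π·(d/2)² = π × (0.0843/2)² = 0.005581 m².
Convert discharge: 1520 mL/min = 2.533e-05 m³/s.
Darcy's law rearranged: K = Q·L / (A·Δh) = 2.533e-05 × 0.504 / (0.005581 × 0.878) = 0.002605 m/s = 225.1 m/day.

225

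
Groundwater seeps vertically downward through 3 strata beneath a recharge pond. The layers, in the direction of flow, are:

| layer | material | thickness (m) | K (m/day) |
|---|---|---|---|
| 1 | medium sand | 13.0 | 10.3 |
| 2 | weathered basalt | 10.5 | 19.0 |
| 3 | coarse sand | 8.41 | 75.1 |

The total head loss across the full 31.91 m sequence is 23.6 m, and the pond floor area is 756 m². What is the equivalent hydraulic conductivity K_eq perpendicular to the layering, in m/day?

16.6

Flow is perpendicular to layering, so the layers act in series and the equivalent K is the thickness-weighted harmonic mean.
Total thickness L = 13.0 + 10.5 + 8.41 = 31.91 m.
Σ(b_i/K_i) = 13.0/10.3 + 10.5/19.0 + 8.41/75.1 = 1.927 d.
K_eq = L / Σ(b_i/K_i) = 31.91 / 1.927 = 16.56 m/day.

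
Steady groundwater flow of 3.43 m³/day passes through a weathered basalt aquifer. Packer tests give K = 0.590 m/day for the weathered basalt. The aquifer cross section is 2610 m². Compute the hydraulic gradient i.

From Q = K·A·i, i = Q / (K·A) = 3.43 / (0.5900 × 2610) = 0.002227.

0.00223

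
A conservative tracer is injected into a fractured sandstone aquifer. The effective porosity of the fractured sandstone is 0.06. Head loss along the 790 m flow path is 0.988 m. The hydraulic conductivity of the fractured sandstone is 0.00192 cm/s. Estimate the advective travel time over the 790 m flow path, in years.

62.6

Convert K: 0.00192 cm/s × 864 = 1.659 m/day.
Hydraulic gradient i = Δh / L = 0.988 / 790 = 0.001251.
Darcy flux q = K · i = 1.659 × 0.001251 = 0.002075 m/day.
Seepage velocity v = q / n_e = 0.002075 / 0.06 = 0.03458 m/day.
Travel time t = L / v = 790 / 0.03458 = 22847 days = 62.55 years.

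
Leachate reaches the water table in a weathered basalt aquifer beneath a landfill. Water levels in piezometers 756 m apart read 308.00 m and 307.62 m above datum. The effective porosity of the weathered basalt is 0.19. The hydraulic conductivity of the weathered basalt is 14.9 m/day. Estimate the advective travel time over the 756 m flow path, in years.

Hydraulic gradient i = (308.00 − 307.62) / 756 = 0.38 / 756 = 0.0005026.
Darcy flux q = K · i = 14.90 × 0.0005026 = 0.007489 m/day.
Seepage velocity v = q / n_e = 0.007489 / 0.19 = 0.03942 m/day.
Travel time t = L / v = 756 / 0.03942 = 19179 days = 52.51 years.

52.5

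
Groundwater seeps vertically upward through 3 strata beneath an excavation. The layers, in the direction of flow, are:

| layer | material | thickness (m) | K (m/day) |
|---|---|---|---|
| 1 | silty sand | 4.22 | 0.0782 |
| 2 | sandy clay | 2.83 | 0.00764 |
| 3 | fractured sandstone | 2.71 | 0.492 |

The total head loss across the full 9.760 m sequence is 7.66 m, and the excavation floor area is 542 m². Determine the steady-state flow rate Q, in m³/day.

9.66

Flow is perpendicular to layering, so the layers act in series and the equivalent K is the thickness-weighted harmonic mean.
Total thickness L = 4.22 + 2.83 + 2.71 = 9.760 m.
Σ(b_i/K_i) = 4.22/0.0782 + 2.83/0.00764 + 2.71/0.492 = 429.9 d.
K_eq = L / Σ(b_i/K_i) = 9.760 / 429.9 = 0.02270 m/day.
Q = K_eq · A · (Δh/L) = 0.02270 × 542 × (7.66/9.760) = 9.658 m³/day.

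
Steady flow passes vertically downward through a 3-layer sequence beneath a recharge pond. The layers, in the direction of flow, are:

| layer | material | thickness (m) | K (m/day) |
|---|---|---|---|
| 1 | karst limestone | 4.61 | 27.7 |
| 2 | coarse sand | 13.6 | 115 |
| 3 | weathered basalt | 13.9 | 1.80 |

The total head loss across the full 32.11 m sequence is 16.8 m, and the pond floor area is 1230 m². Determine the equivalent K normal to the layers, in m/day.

Flow is perpendicular to layering, so the layers act in series and the equivalent K is the thickness-weighted harmonic mean.
Total thickness L = 4.61 + 13.6 + 13.9 = 32.11 m.
Σ(b_i/K_i) = 4.61/27.7 + 13.6/115 + 13.9/1.80 = 8.007 d.
K_eq = L / Σ(b_i/K_i) = 32.11 / 8.007 = 4.010 m/day.

4.01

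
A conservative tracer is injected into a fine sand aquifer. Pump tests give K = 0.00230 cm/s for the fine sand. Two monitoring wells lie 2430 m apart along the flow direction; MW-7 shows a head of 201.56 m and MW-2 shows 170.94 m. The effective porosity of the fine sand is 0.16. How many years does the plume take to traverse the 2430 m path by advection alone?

42.5

Convert K: 0.00230 cm/s × 864 = 1.987 m/day.
Hydraulic gradient i = (201.56 − 170.94) / 2430 = 30.62 / 2430 = 0.01260.
Darcy flux q = K · i = 1.987 × 0.01260 = 0.02504 m/day.
Seepage velocity v = q / n_e = 0.02504 / 0.16 = 0.1565 m/day.
Travel time t = L / v = 2430 / 0.1565 = 15527 days = 42.51 years.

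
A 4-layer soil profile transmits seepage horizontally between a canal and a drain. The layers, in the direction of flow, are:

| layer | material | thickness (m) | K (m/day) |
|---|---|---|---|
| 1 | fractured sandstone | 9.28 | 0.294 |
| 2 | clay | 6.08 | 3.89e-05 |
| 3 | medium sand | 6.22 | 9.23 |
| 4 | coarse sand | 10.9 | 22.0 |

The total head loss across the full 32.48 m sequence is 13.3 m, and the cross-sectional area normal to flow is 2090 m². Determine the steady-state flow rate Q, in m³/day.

Flow is perpendicular to layering, so the layers act in series and the equivalent K is the thickness-weighted harmonic mean.
Total thickness L = 9.28 + 6.08 + 6.22 + 10.9 = 32.48 m.
Σ(b_i/K_i) = 9.28/0.294 + 6.08/3.89e-05 + 6.22/9.23 + 10.9/22.0 = 1.563e+05 d.
K_eq = L / Σ(b_i/K_i) = 32.48 / 1.563e+05 = 0.0002078 m/day.
Q = K_eq · A · (Δh/L) = 0.0002078 × 2090 × (13.3/32.48) = 0.1778 m³/day.

0.178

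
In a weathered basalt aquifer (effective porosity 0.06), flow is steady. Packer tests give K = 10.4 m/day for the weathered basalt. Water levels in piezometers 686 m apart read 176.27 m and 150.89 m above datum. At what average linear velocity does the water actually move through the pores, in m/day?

6.41

Hydraulic gradient i = (176.27 − 150.89) / 686 = 25.38 / 686 = 0.03700.
Darcy flux q = K · i = 10.40 × 0.03700 = 0.3848 m/day.
Seepage velocity v = q / n_e = 0.3848 / 0.06 = 6.413 m/day.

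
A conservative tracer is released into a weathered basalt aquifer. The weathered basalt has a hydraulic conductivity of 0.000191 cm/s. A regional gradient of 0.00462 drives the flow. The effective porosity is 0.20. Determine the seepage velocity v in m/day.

0.00381

Convert K: 0.000191 cm/s × 864 = 0.1650 m/day.
Hydraulic gradient i = 0.00462.
Darcy flux q = K · i = 0.1650 × 0.004620 = 0.0007624 m/day.
Seepage velocity v = q / n_e = 0.0007624 / 0.20 = 0.003812 m/day.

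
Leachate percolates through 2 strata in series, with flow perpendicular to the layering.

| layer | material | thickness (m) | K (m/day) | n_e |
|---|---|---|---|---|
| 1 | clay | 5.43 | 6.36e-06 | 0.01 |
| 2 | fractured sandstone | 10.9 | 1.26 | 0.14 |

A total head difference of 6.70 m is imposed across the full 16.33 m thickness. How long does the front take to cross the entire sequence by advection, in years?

With flow normal to the layers, continuity requires the same specific discharge q through every layer.
Σ(b_i/K_i) = 5.43/6.36e-06 + 10.9/1.26 = 8.538e+05 d.
q = Δh / Σ(b_i/K_i) = 6.70 / 8.538e+05 = 7.847e-06 m/day.
In each layer the seepage velocity is v_i = q/n_i, so the layer transit time is t_i = b_i·n_i / q:
  layer 1 (clay): t_1 = 5.43 × 0.01 / 7.847e-06 = 6919 d
  layer 2 (fractured sandstone): t_2 = 10.9 × 0.14 / 7.847e-06 = 1.945e+05 d
Total t = Σ t_i = 2.014e+05 days = 551.3 years.

551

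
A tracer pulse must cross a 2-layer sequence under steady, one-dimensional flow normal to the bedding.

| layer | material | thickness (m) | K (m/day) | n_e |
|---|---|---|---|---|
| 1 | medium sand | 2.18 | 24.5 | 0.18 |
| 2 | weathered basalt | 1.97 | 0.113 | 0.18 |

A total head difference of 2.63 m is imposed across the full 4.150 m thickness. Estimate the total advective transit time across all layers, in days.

4.98

With flow normal to the layers, continuity requires the same specific discharge q through every layer.
Σ(b_i/K_i) = 2.18/24.5 + 1.97/0.113 = 17.52 d.
q = Δh / Σ(b_i/K_i) = 2.63 / 17.52 = 0.1501 m/day.
In each layer the seepage velocity is v_i = q/n_i, so the layer transit time is t_i = b_i·n_i / q:
  layer 1 (medium sand): t_1 = 2.18 × 0.18 / 0.1501 = 2.614 d
  layer 2 (weathered basalt): t_2 = 1.97 × 0.18 / 0.1501 = 2.363 d
Total t = Σ t_i = 4.977 days.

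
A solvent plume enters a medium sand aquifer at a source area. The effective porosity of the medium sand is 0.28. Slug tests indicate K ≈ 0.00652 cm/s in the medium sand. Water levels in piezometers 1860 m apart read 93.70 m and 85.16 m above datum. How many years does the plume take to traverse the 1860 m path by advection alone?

Convert K: 0.00652 cm/s × 864 = 5.633 m/day.
Hydraulic gradient i = (93.70 − 85.16) / 1860 = 8.54 / 1860 = 0.004591.
Darcy flux q = K · i = 5.633 × 0.004591 = 0.02586 m/day.
Seepage velocity v = q / n_e = 0.02586 / 0.28 = 0.09237 m/day.
Travel time t = L / v = 1860 / 0.09237 = 20136 days = 55.13 years.

55.1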